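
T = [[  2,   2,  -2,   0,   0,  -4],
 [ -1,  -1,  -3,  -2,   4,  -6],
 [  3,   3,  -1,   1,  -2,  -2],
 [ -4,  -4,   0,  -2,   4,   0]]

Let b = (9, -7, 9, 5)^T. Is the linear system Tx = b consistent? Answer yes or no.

Row reduce the augmented matrix [T | b].
R2 ← R2 + (1/2)·R1: [0, 0, -4, -2, 4, -8, -5/2]
R3 ← R3 − (3/2)·R1: [0, 0, 2, 1, -2, 4, -9/2]
R4 ← R4 + (2)·R1: [0, 0, -4, -2, 4, -8, 23]
R3 ← R3 + (1/2)·R2: [0, 0, 0, 0, 0, 0, -23/4]
R4 ← R4 − R2: [0, 0, 0, 0, 0, 0, 51/2]
R4 ← R4 + (102/23)·R3: [0, 0, 0, 0, 0, 0, 0]
The echelon form has 3 nonzero rows; the last pivot sits in the augmented column, so rank(T) = 2 but rank([T|b]) = 3.
Since the ranks differ, the system is inconsistent.

no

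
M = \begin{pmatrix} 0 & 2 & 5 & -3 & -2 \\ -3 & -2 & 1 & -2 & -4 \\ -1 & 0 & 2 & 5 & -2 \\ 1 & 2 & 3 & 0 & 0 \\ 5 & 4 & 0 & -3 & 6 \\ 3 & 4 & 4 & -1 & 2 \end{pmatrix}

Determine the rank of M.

Row reduce to echelon form.
Swap R1 ↔ R2
R3 ← R3 − (1/3)·R1: [0, 2/3, 5/3, 17/3, -2/3]
R4 ← R4 + (1/3)·R1: [0, 4/3, 10/3, -2/3, -4/3]
R5 ← R5 + (5/3)·R1: [0, 2/3, 5/3, -19/3, -2/3]
R6 ← R6 + R1: [0, 2, 5, -3, -2]
R3 ← R3 − (1/3)·R2: [0, 0, 0, 20/3, 0]
R4 ← R4 − (2/3)·R2: [0, 0, 0, 4/3, 0]
R5 ← R5 − (1/3)·R2: [0, 0, 0, -16/3, 0]
R6 ← R6 − R2: [0, 0, 0, 0, 0]
R4 ← R4 − (1/5)·R3: [0, 0, 0, 0, 0]
R5 ← R5 + (4/5)·R3: [0, 0, 0, 0, 0]
Echelon form has 3 nonzero rows, so rank(M) = 3.

3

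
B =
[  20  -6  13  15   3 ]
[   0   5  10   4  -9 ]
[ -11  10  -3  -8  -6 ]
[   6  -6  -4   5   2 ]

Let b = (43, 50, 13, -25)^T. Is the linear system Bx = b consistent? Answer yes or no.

Row reduce the augmented matrix [B | b].
R3 ← R3 + (11/20)·R1: [0, 67/10, 83/20, 1/4, -87/20, 733/20]
R4 ← R4 − (3/10)·R1: [0, -21/5, -79/10, 1/2, 11/10, -379/10]
R3 ← R3 − (67/50)·R2: [0, 0, -37/4, -511/100, 771/100, -607/20]
R4 ← R4 + (21/25)·R2: [0, 0, 1/2, 193/50, -323/50, 41/10]
R4 ← R4 + (2/37)·R3: [0, 0, 0, 663/185, -1118/185, 91/37]
The echelon form has 4 nonzero rows, and every pivot lies in the first 5 columns, so rank(B) = rank([B|b]) = 4.
The system is consistent.

yes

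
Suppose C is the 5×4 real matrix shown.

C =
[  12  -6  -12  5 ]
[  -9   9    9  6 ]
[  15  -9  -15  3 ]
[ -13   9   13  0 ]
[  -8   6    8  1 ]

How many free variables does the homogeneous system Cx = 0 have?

2

Row reduce to echelon form.
R2 ← R2 + (3/4)·R1: [0, 9/2, 0, 39/4]
R3 ← R3 − (5/4)·R1: [0, -3/2, 0, -13/4]
R4 ← R4 + (13/12)·R1: [0, 5/2, 0, 65/12]
R5 ← R5 + (2/3)·R1: [0, 2, 0, 13/3]
R3 ← R3 + (1/3)·R2: [0, 0, 0, 0]
R4 ← R4 − (5/9)·R2: [0, 0, 0, 0]
R5 ← R5 − (4/9)·R2: [0, 0, 0, 0]
2 nonzero rows, so rank(C) = 2.
C has 4 columns; by rank–nullity, nullity = 4 − 2 = 2.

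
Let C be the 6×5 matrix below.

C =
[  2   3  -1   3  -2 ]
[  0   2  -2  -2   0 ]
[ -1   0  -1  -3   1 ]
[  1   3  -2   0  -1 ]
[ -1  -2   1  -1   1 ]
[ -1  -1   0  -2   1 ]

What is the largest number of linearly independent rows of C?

2

Row reduce to echelon form.
R3 ← R3 + (1/2)·R1: [0, 3/2, -3/2, -3/2, 0]
R4 ← R4 − (1/2)·R1: [0, 3/2, -3/2, -3/2, 0]
R5 ← R5 + (1/2)·R1: [0, -1/2, 1/2, 1/2, 0]
R6 ← R6 + (1/2)·R1: [0, 1/2, -1/2, -1/2, 0]
R3 ← R3 − (3/4)·R2: [0, 0, 0, 0, 0]
R4 ← R4 − (3/4)·R2: [0, 0, 0, 0, 0]
R5 ← R5 + (1/4)·R2: [0, 0, 0, 0, 0]
R6 ← R6 − (1/4)·R2: [0, 0, 0, 0, 0]
Echelon form has 2 nonzero rows, so rank(C) = 2.
The rank gives the maximum number of linearly independent rows: 2.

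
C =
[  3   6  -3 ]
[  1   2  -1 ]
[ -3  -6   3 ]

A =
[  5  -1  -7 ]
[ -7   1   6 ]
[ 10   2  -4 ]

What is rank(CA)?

First compute CA:
[[-57,  -3,  27],
 [-19,  -1,   9],
 [ 57,   3, -27]]
Now row reduce the product.
R2 ← R2 − (1/3)·R1: [0, 0, 0]
R3 ← R3 + R1: [0, 0, 0]
1 nonzero row, so rank(CA) = 1.

1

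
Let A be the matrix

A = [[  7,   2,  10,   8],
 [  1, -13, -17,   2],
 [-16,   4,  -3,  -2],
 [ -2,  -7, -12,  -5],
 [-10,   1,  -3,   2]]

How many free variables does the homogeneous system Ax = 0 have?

0

Row reduce to echelon form.
R2 ← R2 − (1/7)·R1: [0, -93/7, -129/7, 6/7]
R3 ← R3 + (16/7)·R1: [0, 60/7, 139/7, 114/7]
R4 ← R4 + (2/7)·R1: [0, -45/7, -64/7, -19/7]
R5 ← R5 + (10/7)·R1: [0, 27/7, 79/7, 94/7]
R3 ← R3 + (20/31)·R2: [0, 0, 247/31, 522/31]
R4 ← R4 − (15/31)·R2: [0, 0, -7/31, -97/31]
R5 ← R5 + (9/31)·R2: [0, 0, 184/31, 424/31]
R4 ← R4 + (7/247)·R3: [0, 0, 0, -655/247]
R5 ← R5 − (184/247)·R3: [0, 0, 0, 280/247]
R5 ← R5 + (56/131)·R4: [0, 0, 0, 0]
4 nonzero rows, so rank(A) = 4.
A has 4 columns; by rank–nullity, nullity = 4 − 4 = 0.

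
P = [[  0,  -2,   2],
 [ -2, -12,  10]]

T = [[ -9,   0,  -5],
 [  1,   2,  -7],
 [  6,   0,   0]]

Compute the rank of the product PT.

First compute PT:
[[ 10,  -4,  14],
 [ 66, -24,  94]]
Now row reduce the product.
R2 ← R2 − (33/5)·R1: [0, 12/5, 8/5]
2 nonzero rows, so rank(PT) = 2.

2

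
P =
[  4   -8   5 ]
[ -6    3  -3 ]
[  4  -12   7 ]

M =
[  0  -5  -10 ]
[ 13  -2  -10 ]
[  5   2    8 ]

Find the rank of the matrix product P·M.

First compute PM:
[[-79,   6,  80],
 [ 24,  18,   6],
 [-121,  18, 136]]
Now row reduce the product.
R2 ← R2 + (24/79)·R1: [0, 1566/79, 2394/79]
R3 ← R3 − (121/79)·R1: [0, 696/79, 1064/79]
R3 ← R3 − (4/9)·R2: [0, 0, 0]
2 nonzero rows, so rank(PM) = 2.

2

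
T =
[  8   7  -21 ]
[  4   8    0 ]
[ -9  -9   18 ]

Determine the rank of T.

3

Row reduce to echelon form.
R2 ← R2 − (1/2)·R1: [0, 9/2, 21/2]
R3 ← R3 + (9/8)·R1: [0, -9/8, -45/8]
R3 ← R3 + (1/4)·R2: [0, 0, -3]
Echelon form has 3 nonzero rows, so rank(T) = 3.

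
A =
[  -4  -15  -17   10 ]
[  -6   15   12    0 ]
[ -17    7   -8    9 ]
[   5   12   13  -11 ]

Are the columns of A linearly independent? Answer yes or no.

no

Row reduce A to echelon form.
R2 ← R2 − (3/2)·R1: [0, 75/2, 75/2, -15]
R3 ← R3 − (17/4)·R1: [0, 283/4, 257/4, -67/2]
R4 ← R4 + (5/4)·R1: [0, -27/4, -33/4, 3/2]
R3 ← R3 − (283/150)·R2: [0, 0, -13/2, -26/5]
R4 ← R4 + (9/50)·R2: [0, 0, -3/2, -6/5]
R4 ← R4 − (3/13)·R3: [0, 0, 0, 0]
3 pivots among 4 columns.
Only 3 < 4 pivot columns, so the columns are linearly dependent.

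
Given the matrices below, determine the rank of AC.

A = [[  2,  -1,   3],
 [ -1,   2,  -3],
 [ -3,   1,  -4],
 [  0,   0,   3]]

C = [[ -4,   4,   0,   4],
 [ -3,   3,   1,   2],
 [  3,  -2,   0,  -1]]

3

First compute AC:
[[  4,  -1,  -1,   3],
 [-11,   8,   2,   3],
 [ -3,  -1,   1,  -6],
 [  9,  -6,   0,  -3]]
Now row reduce the product.
R2 ← R2 + (11/4)·R1: [0, 21/4, -3/4, 45/4]
R3 ← R3 + (3/4)·R1: [0, -7/4, 1/4, -15/4]
R4 ← R4 − (9/4)·R1: [0, -15/4, 9/4, -39/4]
R3 ← R3 + (1/3)·R2: [0, 0, 0, 0]
R4 ← R4 + (5/7)·R2: [0, 0, 12/7, -12/7]
Swap R3 ↔ R4
3 nonzero rows, so rank(AC) = 3.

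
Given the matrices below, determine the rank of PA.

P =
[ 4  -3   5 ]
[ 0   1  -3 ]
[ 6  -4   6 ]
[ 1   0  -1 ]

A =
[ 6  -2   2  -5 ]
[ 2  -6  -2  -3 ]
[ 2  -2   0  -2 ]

First compute PA:
[[ 28,   0,  14, -21],
 [ -4,   0,  -2,   3],
 [ 40,   0,  20, -30],
 [  4,   0,   2,  -3]]
Now row reduce the product.
R2 ← R2 + (1/7)·R1: [0, 0, 0, 0]
R3 ← R3 − (10/7)·R1: [0, 0, 0, 0]
R4 ← R4 − (1/7)·R1: [0, 0, 0, 0]
1 nonzero row, so rank(PA) = 1.

1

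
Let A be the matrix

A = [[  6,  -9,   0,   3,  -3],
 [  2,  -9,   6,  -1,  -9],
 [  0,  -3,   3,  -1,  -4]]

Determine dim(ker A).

Row reduce to echelon form.
R2 ← R2 − (1/3)·R1: [0, -6, 6, -2, -8]
R3 ← R3 − (1/2)·R2: [0, 0, 0, 0, 0]
2 nonzero rows, so rank(A) = 2.
A has 5 columns; by rank–nullity, nullity = 5 − 2 = 3.

3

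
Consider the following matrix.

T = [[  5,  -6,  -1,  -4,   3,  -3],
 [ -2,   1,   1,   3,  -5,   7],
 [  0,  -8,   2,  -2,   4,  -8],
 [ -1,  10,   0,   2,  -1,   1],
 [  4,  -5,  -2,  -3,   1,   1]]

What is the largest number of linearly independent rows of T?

Row reduce to echelon form.
R2 ← R2 + (2/5)·R1: [0, -7/5, 3/5, 7/5, -19/5, 29/5]
R4 ← R4 + (1/5)·R1: [0, 44/5, -1/5, 6/5, -2/5, 2/5]
R5 ← R5 − (4/5)·R1: [0, -1/5, -6/5, 1/5, -7/5, 17/5]
R3 ← R3 − (40/7)·R2: [0, 0, -10/7, -10, 180/7, -288/7]
R4 ← R4 + (44/7)·R2: [0, 0, 25/7, 10, -170/7, 258/7]
R5 ← R5 − (1/7)·R2: [0, 0, -9/7, 0, -6/7, 18/7]
R4 ← R4 + (5/2)·R3: [0, 0, 0, -15, 40, -66]
R5 ← R5 − (9/10)·R3: [0, 0, 0, 9, -24, 198/5]
R5 ← R5 + (3/5)·R4: [0, 0, 0, 0, 0, 0]
Echelon form has 4 nonzero rows, so rank(T) = 4.
The rank gives the maximum number of linearly independent rows: 4.

4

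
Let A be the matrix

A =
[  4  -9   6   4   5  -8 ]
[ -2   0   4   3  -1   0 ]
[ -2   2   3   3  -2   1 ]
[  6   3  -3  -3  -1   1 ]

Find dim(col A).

Row reduce to echelon form.
R2 ← R2 + (1/2)·R1: [0, -9/2, 7, 5, 3/2, -4]
R3 ← R3 + (1/2)·R1: [0, -5/2, 6, 5, 1/2, -3]
R4 ← R4 − (3/2)·R1: [0, 33/2, -12, -9, -17/2, 13]
R3 ← R3 − (5/9)·R2: [0, 0, 19/9, 20/9, -1/3, -7/9]
R4 ← R4 + (11/3)·R2: [0, 0, 41/3, 28/3, -3, -5/3]
R4 ← R4 − (123/19)·R3: [0, 0, 0, -96/19, -16/19, 64/19]
Echelon form has 4 nonzero rows, so rank(A) = 4.
The column space has dimension equal to the rank: 4.

4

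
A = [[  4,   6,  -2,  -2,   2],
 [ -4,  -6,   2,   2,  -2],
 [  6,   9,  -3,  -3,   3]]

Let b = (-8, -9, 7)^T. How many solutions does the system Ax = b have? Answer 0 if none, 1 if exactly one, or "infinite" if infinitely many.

Row reduce the augmented matrix [A | b].
R2 ← R2 + R1: [0, 0, 0, 0, 0, -17]
R3 ← R3 − (3/2)·R1: [0, 0, 0, 0, 0, 19]
R3 ← R3 + (19/17)·R2: [0, 0, 0, 0, 0, 0]
The echelon form has 2 nonzero rows; the last pivot sits in the augmented column, so rank(A) = 1 but rank([A|b]) = 2.
Since the ranks differ, the system is inconsistent.
It has no solutions.

0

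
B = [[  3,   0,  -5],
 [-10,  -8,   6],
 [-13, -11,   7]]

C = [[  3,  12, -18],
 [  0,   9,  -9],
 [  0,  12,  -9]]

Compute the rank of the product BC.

First compute BC:
[[  9, -24,  -9],
 [-30, -120, 198],
 [-39, -171, 270]]
Now row reduce the product.
R2 ← R2 + (10/3)·R1: [0, -200, 168]
R3 ← R3 + (13/3)·R1: [0, -275, 231]
R3 ← R3 − (11/8)·R2: [0, 0, 0]
2 nonzero rows, so rank(BC) = 2.

2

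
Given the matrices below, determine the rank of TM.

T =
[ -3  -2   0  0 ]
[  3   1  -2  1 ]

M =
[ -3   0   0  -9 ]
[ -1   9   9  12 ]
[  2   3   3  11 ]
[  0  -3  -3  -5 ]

First compute TM:
[[ 11, -18, -18,   3],
 [-14,   0,   0, -42]]
Now row reduce the product.
R2 ← R2 + (14/11)·R1: [0, -252/11, -252/11, -420/11]
2 nonzero rows, so rank(TM) = 2.

2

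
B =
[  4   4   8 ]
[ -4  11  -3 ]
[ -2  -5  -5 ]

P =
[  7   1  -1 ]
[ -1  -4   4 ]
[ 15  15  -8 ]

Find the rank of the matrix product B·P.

2

First compute BP:
[[144, 108, -52],
 [-84, -93,  72],
 [-84, -57,  22]]
Now row reduce the product.
R2 ← R2 + (7/12)·R1: [0, -30, 125/3]
R3 ← R3 + (7/12)·R1: [0, 6, -25/3]
R3 ← R3 + (1/5)·R2: [0, 0, 0]
2 nonzero rows, so rank(BP) = 2.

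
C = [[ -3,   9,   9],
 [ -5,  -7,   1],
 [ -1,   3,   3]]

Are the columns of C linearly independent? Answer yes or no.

no

Row reduce C to echelon form.
R2 ← R2 − (5/3)·R1: [0, -22, -14]
R3 ← R3 − (1/3)·R1: [0, 0, 0]
2 pivots among 3 columns.
Only 2 < 3 pivot columns, so the columns are linearly dependent.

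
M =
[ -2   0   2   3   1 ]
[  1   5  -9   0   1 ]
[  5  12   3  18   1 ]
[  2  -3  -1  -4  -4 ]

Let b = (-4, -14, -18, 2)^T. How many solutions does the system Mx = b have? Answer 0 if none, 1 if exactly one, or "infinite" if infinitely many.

infinite

Row reduce the augmented matrix [M | b].
R2 ← R2 + (1/2)·R1: [0, 5, -8, 3/2, 3/2, -16]
R3 ← R3 + (5/2)·R1: [0, 12, 8, 51/2, 7/2, -28]
R4 ← R4 + R1: [0, -3, 1, -1, -3, -2]
R3 ← R3 − (12/5)·R2: [0, 0, 136/5, 219/10, -1/10, 52/5]
R4 ← R4 + (3/5)·R2: [0, 0, -19/5, -1/10, -21/10, -58/5]
R4 ← R4 + (19/136)·R3: [0, 0, 0, 805/272, -575/272, -345/34]
The echelon form has 4 nonzero rows, and every pivot lies in the first 5 columns, so rank(M) = rank([M|b]) = 4.
The system is consistent.
rank = 4 < 5 unknowns, so there are infinitely many solutions.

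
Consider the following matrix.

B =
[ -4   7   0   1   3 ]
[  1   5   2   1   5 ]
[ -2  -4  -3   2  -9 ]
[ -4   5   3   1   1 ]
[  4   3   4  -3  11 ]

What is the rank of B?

4

Row reduce to echelon form.
R2 ← R2 + (1/4)·R1: [0, 27/4, 2, 5/4, 23/4]
R3 ← R3 − (1/2)·R1: [0, -15/2, -3, 3/2, -21/2]
R4 ← R4 − R1: [0, -2, 3, 0, -2]
R5 ← R5 + R1: [0, 10, 4, -2, 14]
R3 ← R3 + (10/9)·R2: [0, 0, -7/9, 26/9, -37/9]
R4 ← R4 + (8/27)·R2: [0, 0, 97/27, 10/27, -8/27]
R5 ← R5 − (40/27)·R2: [0, 0, 28/27, -104/27, 148/27]
R4 ← R4 + (97/21)·R3: [0, 0, 0, 96/7, -135/7]
R5 ← R5 + (4/3)·R3: [0, 0, 0, 0, 0]
Echelon form has 4 nonzero rows, so rank(B) = 4.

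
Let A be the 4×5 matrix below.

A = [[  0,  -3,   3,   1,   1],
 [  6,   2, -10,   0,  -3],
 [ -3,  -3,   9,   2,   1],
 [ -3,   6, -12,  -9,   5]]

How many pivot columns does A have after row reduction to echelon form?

3

Row reduce to echelon form.
Swap R1 ↔ R2
R3 ← R3 + (1/2)·R1: [0, -2, 4, 2, -1/2]
R4 ← R4 + (1/2)·R1: [0, 7, -17, -9, 7/2]
R3 ← R3 − (2/3)·R2: [0, 0, 2, 4/3, -7/6]
R4 ← R4 + (7/3)·R2: [0, 0, -10, -20/3, 35/6]
R4 ← R4 + (5)·R3: [0, 0, 0, 0, 0]
Echelon form has 3 nonzero rows, so rank(A) = 3.
Each nonzero row contributes one pivot column: 3 pivot columns.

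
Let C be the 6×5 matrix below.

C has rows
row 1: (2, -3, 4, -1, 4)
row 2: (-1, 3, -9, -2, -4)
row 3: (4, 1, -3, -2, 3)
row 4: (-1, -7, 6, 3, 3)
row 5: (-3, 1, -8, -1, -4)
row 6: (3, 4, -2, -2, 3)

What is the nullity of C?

Row reduce to echelon form.
R2 ← R2 + (1/2)·R1: [0, 3/2, -7, -5/2, -2]
R3 ← R3 − (2)·R1: [0, 7, -11, 0, -5]
R4 ← R4 + (1/2)·R1: [0, -17/2, 8, 5/2, 5]
R5 ← R5 + (3/2)·R1: [0, -7/2, -2, -5/2, 2]
R6 ← R6 − (3/2)·R1: [0, 17/2, -8, -1/2, -3]
R3 ← R3 − (14/3)·R2: [0, 0, 65/3, 35/3, 13/3]
R4 ← R4 + (17/3)·R2: [0, 0, -95/3, -35/3, -19/3]
R5 ← R5 + (7/3)·R2: [0, 0, -55/3, -25/3, -8/3]
R6 ← R6 − (17/3)·R2: [0, 0, 95/3, 41/3, 25/3]
R4 ← R4 + (19/13)·R3: [0, 0, 0, 70/13, 0]
R5 ← R5 + (11/13)·R3: [0, 0, 0, 20/13, 1]
R6 ← R6 − (19/13)·R3: [0, 0, 0, -44/13, 2]
R5 ← R5 − (2/7)·R4: [0, 0, 0, 0, 1]
R6 ← R6 + (22/35)·R4: [0, 0, 0, 0, 2]
R6 ← R6 − (2)·R5: [0, 0, 0, 0, 0]
5 nonzero rows, so rank(C) = 5.
C has 5 columns; by rank–nullity, nullity = 5 − 5 = 0.

0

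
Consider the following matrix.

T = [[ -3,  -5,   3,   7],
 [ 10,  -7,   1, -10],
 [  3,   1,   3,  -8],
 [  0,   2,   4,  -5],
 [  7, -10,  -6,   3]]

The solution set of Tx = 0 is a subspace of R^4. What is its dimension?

Row reduce to echelon form.
R2 ← R2 + (10/3)·R1: [0, -71/3, 11, 40/3]
R3 ← R3 + R1: [0, -4, 6, -1]
R5 ← R5 + (7/3)·R1: [0, -65/3, 1, 58/3]
R3 ← R3 − (12/71)·R2: [0, 0, 294/71, -231/71]
R4 ← R4 + (6/71)·R2: [0, 0, 350/71, -275/71]
R5 ← R5 − (65/71)·R2: [0, 0, -644/71, 506/71]
R4 ← R4 − (25/21)·R3: [0, 0, 0, 0]
R5 ← R5 + (46/21)·R3: [0, 0, 0, 0]
3 nonzero rows, so rank(T) = 3.
T has 4 columns; by rank–nullity, nullity = 4 − 3 = 1.

1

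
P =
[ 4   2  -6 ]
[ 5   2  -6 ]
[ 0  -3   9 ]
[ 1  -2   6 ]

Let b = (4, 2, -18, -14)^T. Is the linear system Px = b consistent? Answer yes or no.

Row reduce the augmented matrix [P | b].
R2 ← R2 − (5/4)·R1: [0, -1/2, 3/2, -3]
R4 ← R4 − (1/4)·R1: [0, -5/2, 15/2, -15]
R3 ← R3 − (6)·R2: [0, 0, 0, 0]
R4 ← R4 − (5)·R2: [0, 0, 0, 0]
The echelon form has 2 nonzero rows, and every pivot lies in the first 3 columns, so rank(P) = rank([P|b]) = 2.
The system is consistent.

yes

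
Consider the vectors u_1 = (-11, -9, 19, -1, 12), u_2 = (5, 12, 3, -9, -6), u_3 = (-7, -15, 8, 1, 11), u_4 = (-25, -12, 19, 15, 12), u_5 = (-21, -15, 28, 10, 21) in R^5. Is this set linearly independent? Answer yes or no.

no

Form the matrix with these vectors as rows and row reduce.
R2 ← R2 + (5/11)·R1: [0, 87/11, 128/11, -104/11, -6/11]
R3 ← R3 − (7/11)·R1: [0, -102/11, -45/11, 18/11, 37/11]
R4 ← R4 − (25/11)·R1: [0, 93/11, -266/11, 190/11, -168/11]
R5 ← R5 − (21/11)·R1: [0, 24/11, -91/11, 131/11, -21/11]
R3 ← R3 + (34/29)·R2: [0, 0, 277/29, -274/29, 79/29]
R4 ← R4 − (31/29)·R2: [0, 0, -1062/29, 794/29, -426/29]
R5 ← R5 − (8/29)·R2: [0, 0, -333/29, 421/29, -51/29]
R4 ← R4 + (1062/277)·R3: [0, 0, 0, -2450/277, -1176/277]
R5 ← R5 + (333/277)·R3: [0, 0, 0, 875/277, 420/277]
R5 ← R5 + (5/14)·R4: [0, 0, 0, 0, 0]
4 nonzero rows, so the 5 vectors span a space of dimension 4.
Since 4 < 5, the vectors are linearly dependent.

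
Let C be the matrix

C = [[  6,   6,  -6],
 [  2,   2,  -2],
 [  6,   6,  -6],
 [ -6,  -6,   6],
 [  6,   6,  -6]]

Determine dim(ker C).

Row reduce to echelon form.
R2 ← R2 − (1/3)·R1: [0, 0, 0]
R3 ← R3 − R1: [0, 0, 0]
R4 ← R4 + R1: [0, 0, 0]
R5 ← R5 − R1: [0, 0, 0]
1 nonzero row, so rank(C) = 1.
C has 3 columns; by rank–nullity, nullity = 3 − 1 = 2.

2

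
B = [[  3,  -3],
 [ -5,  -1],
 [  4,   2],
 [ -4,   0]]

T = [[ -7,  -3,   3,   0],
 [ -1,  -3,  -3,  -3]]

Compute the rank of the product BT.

2

First compute BT:
[[-18,   0,  18,   9],
 [ 36,  18, -12,   3],
 [-30, -18,   6,  -6],
 [ 28,  12, -12,   0]]
Now row reduce the product.
R2 ← R2 + (2)·R1: [0, 18, 24, 21]
R3 ← R3 − (5/3)·R1: [0, -18, -24, -21]
R4 ← R4 + (14/9)·R1: [0, 12, 16, 14]
R3 ← R3 + R2: [0, 0, 0, 0]
R4 ← R4 − (2/3)·R2: [0, 0, 0, 0]
2 nonzero rows, so rank(BT) = 2.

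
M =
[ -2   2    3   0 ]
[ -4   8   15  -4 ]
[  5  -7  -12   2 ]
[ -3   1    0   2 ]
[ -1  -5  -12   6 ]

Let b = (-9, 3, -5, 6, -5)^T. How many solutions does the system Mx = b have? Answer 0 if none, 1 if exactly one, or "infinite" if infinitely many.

0

Row reduce the augmented matrix [M | b].
R2 ← R2 − (2)·R1: [0, 4, 9, -4, 21]
R3 ← R3 + (5/2)·R1: [0, -2, -9/2, 2, -55/2]
R4 ← R4 − (3/2)·R1: [0, -2, -9/2, 2, 39/2]
R5 ← R5 − (1/2)·R1: [0, -6, -27/2, 6, -1/2]
R3 ← R3 + (1/2)·R2: [0, 0, 0, 0, -17]
R4 ← R4 + (1/2)·R2: [0, 0, 0, 0, 30]
R5 ← R5 + (3/2)·R2: [0, 0, 0, 0, 31]
R4 ← R4 + (30/17)·R3: [0, 0, 0, 0, 0]
R5 ← R5 + (31/17)·R3: [0, 0, 0, 0, 0]
The echelon form has 3 nonzero rows; the last pivot sits in the augmented column, so rank(M) = 2 but rank([M|b]) = 3.
Since the ranks differ, the system is inconsistent.
It has no solutions.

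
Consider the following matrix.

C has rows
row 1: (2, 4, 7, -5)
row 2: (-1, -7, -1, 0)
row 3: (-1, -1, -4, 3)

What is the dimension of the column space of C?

2

Row reduce to echelon form.
R2 ← R2 + (1/2)·R1: [0, -5, 5/2, -5/2]
R3 ← R3 + (1/2)·R1: [0, 1, -1/2, 1/2]
R3 ← R3 + (1/5)·R2: [0, 0, 0, 0]
Echelon form has 2 nonzero rows, so rank(C) = 2.
The column space has dimension equal to the rank: 2.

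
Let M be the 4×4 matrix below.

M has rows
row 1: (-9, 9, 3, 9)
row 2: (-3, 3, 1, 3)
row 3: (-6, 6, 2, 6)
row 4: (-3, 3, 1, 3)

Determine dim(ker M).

3

Row reduce to echelon form.
R2 ← R2 − (1/3)·R1: [0, 0, 0, 0]
R3 ← R3 − (2/3)·R1: [0, 0, 0, 0]
R4 ← R4 − (1/3)·R1: [0, 0, 0, 0]
1 nonzero row, so rank(M) = 1.
M has 4 columns; by rank–nullity, nullity = 4 − 1 = 3.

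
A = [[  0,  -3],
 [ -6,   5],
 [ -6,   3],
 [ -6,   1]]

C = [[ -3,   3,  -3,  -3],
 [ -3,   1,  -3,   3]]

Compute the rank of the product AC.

2

First compute AC:
[[  9,  -3,   9,  -9],
 [  3, -13,   3,  33],
 [  9, -15,   9,  27],
 [ 15, -17,  15,  21]]
Now row reduce the product.
R2 ← R2 − (1/3)·R1: [0, -12, 0, 36]
R3 ← R3 − R1: [0, -12, 0, 36]
R4 ← R4 − (5/3)·R1: [0, -12, 0, 36]
R3 ← R3 − R2: [0, 0, 0, 0]
R4 ← R4 − R2: [0, 0, 0, 0]
2 nonzero rows, so rank(AC) = 2.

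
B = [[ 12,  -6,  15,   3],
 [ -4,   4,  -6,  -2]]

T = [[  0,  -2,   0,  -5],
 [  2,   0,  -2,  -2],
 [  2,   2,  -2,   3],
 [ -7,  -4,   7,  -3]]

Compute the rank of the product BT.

2

First compute BT:
[[ -3,  -6,   3, -12],
 [ 10,   4, -10,   0]]
Now row reduce the product.
R2 ← R2 + (10/3)·R1: [0, -16, 0, -40]
2 nonzero rows, so rank(BT) = 2.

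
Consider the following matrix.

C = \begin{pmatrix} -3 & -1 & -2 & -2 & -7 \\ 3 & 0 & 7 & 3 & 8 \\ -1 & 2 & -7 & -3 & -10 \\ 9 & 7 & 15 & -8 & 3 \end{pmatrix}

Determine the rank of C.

4

Row reduce to echelon form.
R2 ← R2 + R1: [0, -1, 5, 1, 1]
R3 ← R3 − (1/3)·R1: [0, 7/3, -19/3, -7/3, -23/3]
R4 ← R4 + (3)·R1: [0, 4, 9, -14, -18]
R3 ← R3 + (7/3)·R2: [0, 0, 16/3, 0, -16/3]
R4 ← R4 + (4)·R2: [0, 0, 29, -10, -14]
R4 ← R4 − (87/16)·R3: [0, 0, 0, -10, 15]
Echelon form has 4 nonzero rows, so rank(C) = 4.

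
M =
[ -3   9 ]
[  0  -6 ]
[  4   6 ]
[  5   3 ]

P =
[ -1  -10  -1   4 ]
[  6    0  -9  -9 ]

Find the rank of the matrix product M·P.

First compute MP:
[[ 57,  30, -78, -93],
 [-36,   0,  54,  54],
 [ 32, -40, -58, -38],
 [ 13, -50, -32,  -7]]
Now row reduce the product.
R2 ← R2 + (12/19)·R1: [0, 360/19, 90/19, -90/19]
R3 ← R3 − (32/57)·R1: [0, -1080/19, -270/19, 270/19]
R4 ← R4 − (13/57)·R1: [0, -1080/19, -270/19, 270/19]
R3 ← R3 + (3)·R2: [0, 0, 0, 0]
R4 ← R4 + (3)·R2: [0, 0, 0, 0]
2 nonzero rows, so rank(MP) = 2.

2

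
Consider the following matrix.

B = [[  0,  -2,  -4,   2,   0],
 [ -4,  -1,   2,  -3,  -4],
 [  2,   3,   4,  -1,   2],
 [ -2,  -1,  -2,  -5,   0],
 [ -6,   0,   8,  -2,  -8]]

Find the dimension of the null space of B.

Row reduce to echelon form.
Swap R1 ↔ R2
R3 ← R3 + (1/2)·R1: [0, 5/2, 5, -5/2, 0]
R4 ← R4 − (1/2)·R1: [0, -1/2, -3, -7/2, 2]
R5 ← R5 − (3/2)·R1: [0, 3/2, 5, 5/2, -2]
R3 ← R3 + (5/4)·R2: [0, 0, 0, 0, 0]
R4 ← R4 − (1/4)·R2: [0, 0, -2, -4, 2]
R5 ← R5 + (3/4)·R2: [0, 0, 2, 4, -2]
Swap R3 ↔ R4
R5 ← R5 + R3: [0, 0, 0, 0, 0]
3 nonzero rows, so rank(B) = 3.
B has 5 columns; by rank–nullity, nullity = 5 − 3 = 2.

2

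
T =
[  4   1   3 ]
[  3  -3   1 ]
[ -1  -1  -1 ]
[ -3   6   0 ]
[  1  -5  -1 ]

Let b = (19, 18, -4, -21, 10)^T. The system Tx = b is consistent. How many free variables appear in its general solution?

1

Row reduce the augmented matrix [T | b].
R2 ← R2 − (3/4)·R1: [0, -15/4, -5/4, 15/4]
R3 ← R3 + (1/4)·R1: [0, -3/4, -1/4, 3/4]
R4 ← R4 + (3/4)·R1: [0, 27/4, 9/4, -27/4]
R5 ← R5 − (1/4)·R1: [0, -21/4, -7/4, 21/4]
R3 ← R3 − (1/5)·R2: [0, 0, 0, 0]
R4 ← R4 + (9/5)·R2: [0, 0, 0, 0]
R5 ← R5 − (7/5)·R2: [0, 0, 0, 0]
The echelon form has 2 nonzero rows, and every pivot lies in the first 3 columns, so rank(T) = rank([T|b]) = 2.
The system is consistent.
Free variables = (unknowns) − (rank) = 3 − 2 = 1.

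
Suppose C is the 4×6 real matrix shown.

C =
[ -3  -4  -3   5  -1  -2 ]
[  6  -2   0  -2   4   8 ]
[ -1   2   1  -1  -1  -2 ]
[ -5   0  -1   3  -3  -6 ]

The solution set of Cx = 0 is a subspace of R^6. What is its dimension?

Row reduce to echelon form.
R2 ← R2 + (2)·R1: [0, -10, -6, 8, 2, 4]
R3 ← R3 − (1/3)·R1: [0, 10/3, 2, -8/3, -2/3, -4/3]
R4 ← R4 − (5/3)·R1: [0, 20/3, 4, -16/3, -4/3, -8/3]
R3 ← R3 + (1/3)·R2: [0, 0, 0, 0, 0, 0]
R4 ← R4 + (2/3)·R2: [0, 0, 0, 0, 0, 0]
2 nonzero rows, so rank(C) = 2.
C has 6 columns; by rank–nullity, nullity = 6 − 2 = 4.

4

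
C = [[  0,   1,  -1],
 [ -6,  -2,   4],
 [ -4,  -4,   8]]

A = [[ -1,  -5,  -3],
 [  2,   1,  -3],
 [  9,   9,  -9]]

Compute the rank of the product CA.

First compute CA:
[[ -7,  -8,   6],
 [ 38,  64, -12],
 [ 68,  88, -48]]
Now row reduce the product.
R2 ← R2 + (38/7)·R1: [0, 144/7, 144/7]
R3 ← R3 + (68/7)·R1: [0, 72/7, 72/7]
R3 ← R3 − (1/2)·R2: [0, 0, 0]
2 nonzero rows, so rank(CA) = 2.

2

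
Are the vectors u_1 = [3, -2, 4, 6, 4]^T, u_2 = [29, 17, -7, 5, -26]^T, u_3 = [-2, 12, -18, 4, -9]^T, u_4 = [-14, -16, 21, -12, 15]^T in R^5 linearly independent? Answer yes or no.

yes

Form the matrix with these vectors as rows and row reduce.
R2 ← R2 − (29/3)·R1: [0, 109/3, -137/3, -53, -194/3]
R3 ← R3 + (2/3)·R1: [0, 32/3, -46/3, 8, -19/3]
R4 ← R4 + (14/3)·R1: [0, -76/3, 119/3, 16, 101/3]
R3 ← R3 − (32/109)·R2: [0, 0, -210/109, 2568/109, 1379/109]
R4 ← R4 + (76/109)·R2: [0, 0, 853/109, -2284/109, -1245/109]
R4 ← R4 + (853/210)·R3: [0, 0, 0, 2616/35, 1199/30]
4 nonzero rows, so the 4 vectors span a space of dimension 4.
Since 4 = 4, the vectors are linearly independent.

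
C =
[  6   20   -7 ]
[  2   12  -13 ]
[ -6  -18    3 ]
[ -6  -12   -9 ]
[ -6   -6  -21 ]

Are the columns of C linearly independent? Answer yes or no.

Row reduce C to echelon form.
R2 ← R2 − (1/3)·R1: [0, 16/3, -32/3]
R3 ← R3 + R1: [0, 2, -4]
R4 ← R4 + R1: [0, 8, -16]
R5 ← R5 + R1: [0, 14, -28]
R3 ← R3 − (3/8)·R2: [0, 0, 0]
R4 ← R4 − (3/2)·R2: [0, 0, 0]
R5 ← R5 − (21/8)·R2: [0, 0, 0]
2 pivots among 3 columns.
Only 2 < 3 pivot columns, so the columns are linearly dependent.

no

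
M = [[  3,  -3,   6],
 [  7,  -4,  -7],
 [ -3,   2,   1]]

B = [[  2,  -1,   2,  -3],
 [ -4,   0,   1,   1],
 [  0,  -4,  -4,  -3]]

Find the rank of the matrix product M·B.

First compute MB:
[[ 18, -27, -21, -30],
 [ 30,  21,  38,  -4],
 [-14,  -1,  -8,   8]]
Now row reduce the product.
R2 ← R2 − (5/3)·R1: [0, 66, 73, 46]
R3 ← R3 + (7/9)·R1: [0, -22, -73/3, -46/3]
R3 ← R3 + (1/3)·R2: [0, 0, 0, 0]
2 nonzero rows, so rank(MB) = 2.

2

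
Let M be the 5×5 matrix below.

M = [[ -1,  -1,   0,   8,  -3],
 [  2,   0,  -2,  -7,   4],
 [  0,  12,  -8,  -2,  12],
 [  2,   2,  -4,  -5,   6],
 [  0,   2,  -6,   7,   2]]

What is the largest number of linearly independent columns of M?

4

Row reduce to echelon form.
R2 ← R2 + (2)·R1: [0, -2, -2, 9, -2]
R4 ← R4 + (2)·R1: [0, 0, -4, 11, 0]
R3 ← R3 + (6)·R2: [0, 0, -20, 52, 0]
R5 ← R5 + R2: [0, 0, -8, 16, 0]
R4 ← R4 − (1/5)·R3: [0, 0, 0, 3/5, 0]
R5 ← R5 − (2/5)·R3: [0, 0, 0, -24/5, 0]
R5 ← R5 + (8)·R4: [0, 0, 0, 0, 0]
Echelon form has 4 nonzero rows, so rank(M) = 4.
The rank gives the maximum number of linearly independent columns: 4.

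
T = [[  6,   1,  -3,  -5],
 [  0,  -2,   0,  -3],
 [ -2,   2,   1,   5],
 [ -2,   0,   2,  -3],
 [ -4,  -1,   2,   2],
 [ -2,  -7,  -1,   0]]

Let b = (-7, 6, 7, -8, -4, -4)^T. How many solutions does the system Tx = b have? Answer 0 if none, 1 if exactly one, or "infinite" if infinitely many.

0

Row reduce the augmented matrix [T | b].
R3 ← R3 + (1/3)·R1: [0, 7/3, 0, 10/3, 14/3]
R4 ← R4 + (1/3)·R1: [0, 1/3, 1, -14/3, -31/3]
R5 ← R5 + (2/3)·R1: [0, -1/3, 0, -4/3, -26/3]
R6 ← R6 + (1/3)·R1: [0, -20/3, -2, -5/3, -19/3]
R3 ← R3 + (7/6)·R2: [0, 0, 0, -1/6, 35/3]
R4 ← R4 + (1/6)·R2: [0, 0, 1, -31/6, -28/3]
R5 ← R5 − (1/6)·R2: [0, 0, 0, -5/6, -29/3]
R6 ← R6 − (10/3)·R2: [0, 0, -2, 25/3, -79/3]
Swap R3 ↔ R4
R6 ← R6 + (2)·R3: [0, 0, 0, -2, -45]
R5 ← R5 − (5)·R4: [0, 0, 0, 0, -68]
R6 ← R6 − (12)·R4: [0, 0, 0, 0, -185]
R6 ← R6 − (185/68)·R5: [0, 0, 0, 0, 0]
The echelon form has 5 nonzero rows; the last pivot sits in the augmented column, so rank(T) = 4 but rank([T|b]) = 5.
Since the ranks differ, the system is inconsistent.
It has no solutions.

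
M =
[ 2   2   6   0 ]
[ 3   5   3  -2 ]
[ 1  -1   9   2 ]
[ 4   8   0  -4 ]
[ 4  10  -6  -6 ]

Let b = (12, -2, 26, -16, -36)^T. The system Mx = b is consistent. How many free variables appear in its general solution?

Row reduce the augmented matrix [M | b].
R2 ← R2 − (3/2)·R1: [0, 2, -6, -2, -20]
R3 ← R3 − (1/2)·R1: [0, -2, 6, 2, 20]
R4 ← R4 − (2)·R1: [0, 4, -12, -4, -40]
R5 ← R5 − (2)·R1: [0, 6, -18, -6, -60]
R3 ← R3 + R2: [0, 0, 0, 0, 0]
R4 ← R4 − (2)·R2: [0, 0, 0, 0, 0]
R5 ← R5 − (3)·R2: [0, 0, 0, 0, 0]
The echelon form has 2 nonzero rows, and every pivot lies in the first 4 columns, so rank(M) = rank([M|b]) = 2.
The system is consistent.
Free variables = (unknowns) − (rank) = 4 − 2 = 2.

2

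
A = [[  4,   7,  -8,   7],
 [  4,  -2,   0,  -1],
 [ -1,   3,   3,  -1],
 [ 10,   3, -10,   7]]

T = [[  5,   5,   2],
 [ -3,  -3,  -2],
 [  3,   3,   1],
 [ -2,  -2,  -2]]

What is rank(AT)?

2

First compute AT:
[[-39, -39, -28],
 [ 28,  28,  14],
 [ -3,  -3,  -3],
 [ -3,  -3, -10]]
Now row reduce the product.
R2 ← R2 + (28/39)·R1: [0, 0, -238/39]
R3 ← R3 − (1/13)·R1: [0, 0, -11/13]
R4 ← R4 − (1/13)·R1: [0, 0, -102/13]
R3 ← R3 − (33/238)·R2: [0, 0, 0]
R4 ← R4 − (9/7)·R2: [0, 0, 0]
2 nonzero rows, so rank(AT) = 2.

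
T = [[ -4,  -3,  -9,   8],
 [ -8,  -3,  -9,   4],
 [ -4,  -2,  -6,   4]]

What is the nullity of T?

2

Row reduce to echelon form.
R2 ← R2 − (2)·R1: [0, 3, 9, -12]
R3 ← R3 − R1: [0, 1, 3, -4]
R3 ← R3 − (1/3)·R2: [0, 0, 0, 0]
2 nonzero rows, so rank(T) = 2.
T has 4 columns; by rank–nullity, nullity = 4 − 2 = 2.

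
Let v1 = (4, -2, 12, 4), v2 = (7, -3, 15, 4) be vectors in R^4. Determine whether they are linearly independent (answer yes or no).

Form the matrix with these vectors as rows and row reduce.
R2 ← R2 − (7/4)·R1: [0, 1/2, -6, -3]
2 nonzero rows, so the 2 vectors span a space of dimension 2.
Since 2 = 2, the vectors are linearly independent.

yes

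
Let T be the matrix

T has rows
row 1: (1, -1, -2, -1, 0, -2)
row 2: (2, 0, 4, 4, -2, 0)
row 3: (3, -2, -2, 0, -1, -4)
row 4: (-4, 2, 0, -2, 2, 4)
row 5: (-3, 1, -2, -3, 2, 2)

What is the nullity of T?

Row reduce to echelon form.
R2 ← R2 − (2)·R1: [0, 2, 8, 6, -2, 4]
R3 ← R3 − (3)·R1: [0, 1, 4, 3, -1, 2]
R4 ← R4 + (4)·R1: [0, -2, -8, -6, 2, -4]
R5 ← R5 + (3)·R1: [0, -2, -8, -6, 2, -4]
R3 ← R3 − (1/2)·R2: [0, 0, 0, 0, 0, 0]
R4 ← R4 + R2: [0, 0, 0, 0, 0, 0]
R5 ← R5 + R2: [0, 0, 0, 0, 0, 0]
2 nonzero rows, so rank(T) = 2.
T has 6 columns; by rank–nullity, nullity = 6 − 2 = 4.

4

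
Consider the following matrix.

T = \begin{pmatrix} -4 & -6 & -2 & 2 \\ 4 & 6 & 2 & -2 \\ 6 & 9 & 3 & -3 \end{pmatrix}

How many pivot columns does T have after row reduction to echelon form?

1

Row reduce to echelon form.
R2 ← R2 + R1: [0, 0, 0, 0]
R3 ← R3 + (3/2)·R1: [0, 0, 0, 0]
Echelon form has 1 nonzero row, so rank(T) = 1.
Each nonzero row contributes one pivot column: 1 pivot columns.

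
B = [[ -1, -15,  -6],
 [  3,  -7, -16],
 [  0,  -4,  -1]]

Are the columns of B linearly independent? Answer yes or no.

yes

Row reduce B to echelon form.
R2 ← R2 + (3)·R1: [0, -52, -34]
R3 ← R3 − (1/13)·R2: [0, 0, 21/13]
3 pivots among 3 columns.
Every column is a pivot column, so the columns are linearly independent.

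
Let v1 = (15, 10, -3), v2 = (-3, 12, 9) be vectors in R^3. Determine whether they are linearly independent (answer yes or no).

Form the matrix with these vectors as rows and row reduce.
R2 ← R2 + (1/5)·R1: [0, 14, 42/5]
2 nonzero rows, so the 2 vectors span a space of dimension 2.
Since 2 = 2, the vectors are linearly independent.

yes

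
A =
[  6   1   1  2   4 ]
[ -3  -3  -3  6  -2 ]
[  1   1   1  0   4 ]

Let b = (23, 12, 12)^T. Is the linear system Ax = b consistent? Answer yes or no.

Row reduce the augmented matrix [A | b].
R2 ← R2 + (1/2)·R1: [0, -5/2, -5/2, 7, 0, 47/2]
R3 ← R3 − (1/6)·R1: [0, 5/6, 5/6, -1/3, 10/3, 49/6]
R3 ← R3 + (1/3)·R2: [0, 0, 0, 2, 10/3, 16]
The echelon form has 3 nonzero rows, and every pivot lies in the first 5 columns, so rank(A) = rank([A|b]) = 3.
The system is consistent.

yes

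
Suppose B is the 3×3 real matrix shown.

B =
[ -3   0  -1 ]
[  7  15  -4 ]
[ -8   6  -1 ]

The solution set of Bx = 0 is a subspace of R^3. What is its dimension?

Row reduce to echelon form.
R2 ← R2 + (7/3)·R1: [0, 15, -19/3]
R3 ← R3 − (8/3)·R1: [0, 6, 5/3]
R3 ← R3 − (2/5)·R2: [0, 0, 21/5]
3 nonzero rows, so rank(B) = 3.
B has 3 columns; by rank–nullity, nullity = 3 − 3 = 0.

0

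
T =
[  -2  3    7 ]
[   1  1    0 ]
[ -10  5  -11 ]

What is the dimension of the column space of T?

Row reduce to echelon form.
R2 ← R2 + (1/2)·R1: [0, 5/2, 7/2]
R3 ← R3 − (5)·R1: [0, -10, -46]
R3 ← R3 + (4)·R2: [0, 0, -32]
Echelon form has 3 nonzero rows, so rank(T) = 3.
The column space has dimension equal to the rank: 3.

3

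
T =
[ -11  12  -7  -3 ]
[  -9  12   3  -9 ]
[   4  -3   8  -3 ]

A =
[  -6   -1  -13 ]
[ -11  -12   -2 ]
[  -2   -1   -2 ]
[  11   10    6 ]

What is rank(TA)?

2

First compute TA:
[[-85, -156, 115],
 [-183, -228,  33],
 [-40,  -6, -80]]
Now row reduce the product.
R2 ← R2 − (183/85)·R1: [0, 9168/85, -3648/17]
R3 ← R3 − (8/17)·R1: [0, 1146/17, -2280/17]
R3 ← R3 − (5/8)·R2: [0, 0, 0]
2 nonzero rows, so rank(TA) = 2.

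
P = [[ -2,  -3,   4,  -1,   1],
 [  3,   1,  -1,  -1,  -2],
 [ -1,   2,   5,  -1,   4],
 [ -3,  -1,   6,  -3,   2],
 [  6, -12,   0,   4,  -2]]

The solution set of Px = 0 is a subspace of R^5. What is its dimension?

Row reduce to echelon form.
R2 ← R2 + (3/2)·R1: [0, -7/2, 5, -5/2, -1/2]
R3 ← R3 − (1/2)·R1: [0, 7/2, 3, -1/2, 7/2]
R4 ← R4 − (3/2)·R1: [0, 7/2, 0, -3/2, 1/2]
R5 ← R5 + (3)·R1: [0, -21, 12, 1, 1]
R3 ← R3 + R2: [0, 0, 8, -3, 3]
R4 ← R4 + R2: [0, 0, 5, -4, 0]
R5 ← R5 − (6)·R2: [0, 0, -18, 16, 4]
R4 ← R4 − (5/8)·R3: [0, 0, 0, -17/8, -15/8]
R5 ← R5 + (9/4)·R3: [0, 0, 0, 37/4, 43/4]
R5 ← R5 + (74/17)·R4: [0, 0, 0, 0, 44/17]
5 nonzero rows, so rank(P) = 5.
P has 5 columns; by rank–nullity, nullity = 5 − 5 = 0.

0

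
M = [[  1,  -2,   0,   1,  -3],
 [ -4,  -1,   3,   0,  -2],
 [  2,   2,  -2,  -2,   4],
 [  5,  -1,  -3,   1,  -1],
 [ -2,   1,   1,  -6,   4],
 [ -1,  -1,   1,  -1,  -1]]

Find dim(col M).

3

Row reduce to echelon form.
R2 ← R2 + (4)·R1: [0, -9, 3, 4, -14]
R3 ← R3 − (2)·R1: [0, 6, -2, -4, 10]
R4 ← R4 − (5)·R1: [0, 9, -3, -4, 14]
R5 ← R5 + (2)·R1: [0, -3, 1, -4, -2]
R6 ← R6 + R1: [0, -3, 1, 0, -4]
R3 ← R3 + (2/3)·R2: [0, 0, 0, -4/3, 2/3]
R4 ← R4 + R2: [0, 0, 0, 0, 0]
R5 ← R5 − (1/3)·R2: [0, 0, 0, -16/3, 8/3]
R6 ← R6 − (1/3)·R2: [0, 0, 0, -4/3, 2/3]
R5 ← R5 − (4)·R3: [0, 0, 0, 0, 0]
R6 ← R6 − R3: [0, 0, 0, 0, 0]
Echelon form has 3 nonzero rows, so rank(M) = 3.
The column space has dimension equal to the rank: 3.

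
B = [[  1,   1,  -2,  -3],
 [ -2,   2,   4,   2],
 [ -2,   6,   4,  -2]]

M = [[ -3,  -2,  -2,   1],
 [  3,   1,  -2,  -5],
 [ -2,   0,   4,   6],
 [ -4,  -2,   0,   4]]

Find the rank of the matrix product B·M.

2

First compute BM:
[[ 16,   5, -12, -28],
 [ -4,   2,  16,  20],
 [ 24,  14,   8, -16]]
Now row reduce the product.
R2 ← R2 + (1/4)·R1: [0, 13/4, 13, 13]
R3 ← R3 − (3/2)·R1: [0, 13/2, 26, 26]
R3 ← R3 − (2)·R2: [0, 0, 0, 0]
2 nonzero rows, so rank(BM) = 2.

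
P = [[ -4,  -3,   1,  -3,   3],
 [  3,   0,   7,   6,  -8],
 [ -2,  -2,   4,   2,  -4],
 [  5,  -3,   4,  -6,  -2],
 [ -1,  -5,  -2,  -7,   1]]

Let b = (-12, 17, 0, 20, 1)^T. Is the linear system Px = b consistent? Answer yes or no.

Row reduce the augmented matrix [P | b].
R2 ← R2 + (3/4)·R1: [0, -9/4, 31/4, 15/4, -23/4, 8]
R3 ← R3 − (1/2)·R1: [0, -1/2, 7/2, 7/2, -11/2, 6]
R4 ← R4 + (5/4)·R1: [0, -27/4, 21/4, -39/4, 7/4, 5]
R5 ← R5 − (1/4)·R1: [0, -17/4, -9/4, -25/4, 1/4, 4]
R3 ← R3 − (2/9)·R2: [0, 0, 16/9, 8/3, -38/9, 38/9]
R4 ← R4 − (3)·R2: [0, 0, -18, -21, 19, -19]
R5 ← R5 − (17/9)·R2: [0, 0, -152/9, -40/3, 100/9, -100/9]
R4 ← R4 + (81/8)·R3: [0, 0, 0, 6, -95/4, 95/4]
R5 ← R5 + (19/2)·R3: [0, 0, 0, 12, -29, 29]
R5 ← R5 − (2)·R4: [0, 0, 0, 0, 37/2, -37/2]
The echelon form has 5 nonzero rows, and every pivot lies in the first 5 columns, so rank(P) = rank([P|b]) = 5.
The system is consistent.

yes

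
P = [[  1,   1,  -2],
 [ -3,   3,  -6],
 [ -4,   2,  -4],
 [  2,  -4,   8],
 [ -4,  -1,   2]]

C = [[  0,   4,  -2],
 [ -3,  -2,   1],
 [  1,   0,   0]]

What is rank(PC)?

2

First compute PC:
[[ -5,   2,  -1],
 [-15, -18,   9],
 [-10, -20,  10],
 [ 20,  16,  -8],
 [  5, -14,   7]]
Now row reduce the product.
R2 ← R2 − (3)·R1: [0, -24, 12]
R3 ← R3 − (2)·R1: [0, -24, 12]
R4 ← R4 + (4)·R1: [0, 24, -12]
R5 ← R5 + R1: [0, -12, 6]
R3 ← R3 − R2: [0, 0, 0]
R4 ← R4 + R2: [0, 0, 0]
R5 ← R5 − (1/2)·R2: [0, 0, 0]
2 nonzero rows, so rank(PC) = 2.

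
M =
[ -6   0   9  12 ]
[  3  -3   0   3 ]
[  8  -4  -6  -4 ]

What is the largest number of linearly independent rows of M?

2

Row reduce to echelon form.
R2 ← R2 + (1/2)·R1: [0, -3, 9/2, 9]
R3 ← R3 + (4/3)·R1: [0, -4, 6, 12]
R3 ← R3 − (4/3)·R2: [0, 0, 0, 0]
Echelon form has 2 nonzero rows, so rank(M) = 2.
The rank gives the maximum number of linearly independent rows: 2.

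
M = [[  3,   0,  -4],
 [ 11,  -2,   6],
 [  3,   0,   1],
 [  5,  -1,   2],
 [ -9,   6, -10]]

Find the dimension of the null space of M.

0

Row reduce to echelon form.
R2 ← R2 − (11/3)·R1: [0, -2, 62/3]
R3 ← R3 − R1: [0, 0, 5]
R4 ← R4 − (5/3)·R1: [0, -1, 26/3]
R5 ← R5 + (3)·R1: [0, 6, -22]
R4 ← R4 − (1/2)·R2: [0, 0, -5/3]
R5 ← R5 + (3)·R2: [0, 0, 40]
R4 ← R4 + (1/3)·R3: [0, 0, 0]
R5 ← R5 − (8)·R3: [0, 0, 0]
3 nonzero rows, so rank(M) = 3.
M has 3 columns; by rank–nullity, nullity = 3 − 3 = 0.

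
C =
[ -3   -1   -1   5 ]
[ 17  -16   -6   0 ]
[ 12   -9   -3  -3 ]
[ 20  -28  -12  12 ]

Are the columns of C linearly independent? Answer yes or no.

Row reduce C to echelon form.
R2 ← R2 + (17/3)·R1: [0, -65/3, -35/3, 85/3]
R3 ← R3 + (4)·R1: [0, -13, -7, 17]
R4 ← R4 + (20/3)·R1: [0, -104/3, -56/3, 136/3]
R3 ← R3 − (3/5)·R2: [0, 0, 0, 0]
R4 ← R4 − (8/5)·R2: [0, 0, 0, 0]
2 pivots among 4 columns.
Only 2 < 4 pivot columns, so the columns are linearly dependent.

no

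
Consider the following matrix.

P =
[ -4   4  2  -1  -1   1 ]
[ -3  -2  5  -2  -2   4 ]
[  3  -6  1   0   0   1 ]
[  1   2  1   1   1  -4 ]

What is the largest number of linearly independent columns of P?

3

Row reduce to echelon form.
R2 ← R2 − (3/4)·R1: [0, -5, 7/2, -5/4, -5/4, 13/4]
R3 ← R3 + (3/4)·R1: [0, -3, 5/2, -3/4, -3/4, 7/4]
R4 ← R4 + (1/4)·R1: [0, 3, 3/2, 3/4, 3/4, -15/4]
R3 ← R3 − (3/5)·R2: [0, 0, 2/5, 0, 0, -1/5]
R4 ← R4 + (3/5)·R2: [0, 0, 18/5, 0, 0, -9/5]
R4 ← R4 − (9)·R3: [0, 0, 0, 0, 0, 0]
Echelon form has 3 nonzero rows, so rank(P) = 3.
The rank gives the maximum number of linearly independent columns: 3.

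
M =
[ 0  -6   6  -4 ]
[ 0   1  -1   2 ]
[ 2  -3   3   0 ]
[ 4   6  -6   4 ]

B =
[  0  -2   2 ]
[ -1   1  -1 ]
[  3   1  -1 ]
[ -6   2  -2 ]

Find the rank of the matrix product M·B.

2

First compute MB:
[[ 48,  -8,   8],
 [-16,   4,  -4],
 [ 12,  -4,   4],
 [-48,   0,   0]]
Now row reduce the product.
R2 ← R2 + (1/3)·R1: [0, 4/3, -4/3]
R3 ← R3 − (1/4)·R1: [0, -2, 2]
R4 ← R4 + R1: [0, -8, 8]
R3 ← R3 + (3/2)·R2: [0, 0, 0]
R4 ← R4 + (6)·R2: [0, 0, 0]
2 nonzero rows, so rank(MB) = 2.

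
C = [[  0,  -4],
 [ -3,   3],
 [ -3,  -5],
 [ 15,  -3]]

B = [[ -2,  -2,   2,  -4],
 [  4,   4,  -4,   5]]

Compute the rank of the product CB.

First compute CB:
[[-16, -16,  16, -20],
 [ 18,  18, -18,  27],
 [-14, -14,  14, -13],
 [-42, -42,  42, -75]]
Now row reduce the product.
R2 ← R2 + (9/8)·R1: [0, 0, 0, 9/2]
R3 ← R3 − (7/8)·R1: [0, 0, 0, 9/2]
R4 ← R4 − (21/8)·R1: [0, 0, 0, -45/2]
R3 ← R3 − R2: [0, 0, 0, 0]
R4 ← R4 + (5)·R2: [0, 0, 0, 0]
2 nonzero rows, so rank(CB) = 2.

2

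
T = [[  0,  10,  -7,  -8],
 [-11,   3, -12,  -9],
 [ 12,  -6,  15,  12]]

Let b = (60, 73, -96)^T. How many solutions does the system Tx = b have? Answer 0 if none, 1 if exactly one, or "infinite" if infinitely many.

infinite

Row reduce the augmented matrix [T | b].
Swap R1 ↔ R2
R3 ← R3 + (12/11)·R1: [0, -30/11, 21/11, 24/11, -180/11]
R3 ← R3 + (3/11)·R2: [0, 0, 0, 0, 0]
The echelon form has 2 nonzero rows, and every pivot lies in the first 4 columns, so rank(T) = rank([T|b]) = 2.
The system is consistent.
rank = 2 < 4 unknowns, so there are infinitely many solutions.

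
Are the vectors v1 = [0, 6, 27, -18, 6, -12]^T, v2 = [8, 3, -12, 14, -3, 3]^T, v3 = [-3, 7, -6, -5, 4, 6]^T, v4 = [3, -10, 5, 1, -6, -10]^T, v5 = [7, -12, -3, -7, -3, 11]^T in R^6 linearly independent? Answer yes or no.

Form the matrix with these vectors as rows and row reduce.
Swap R1 ↔ R2
R3 ← R3 + (3/8)·R1: [0, 65/8, -21/2, 1/4, 23/8, 57/8]
R4 ← R4 − (3/8)·R1: [0, -89/8, 19/2, -17/4, -39/8, -89/8]
R5 ← R5 − (7/8)·R1: [0, -117/8, 15/2, -77/4, -3/8, 67/8]
R3 ← R3 − (65/48)·R2: [0, 0, -753/16, 197/8, -21/4, 187/8]
R4 ← R4 + (89/48)·R2: [0, 0, 953/16, -301/8, 25/4, -267/8]
R5 ← R5 + (39/16)·R2: [0, 0, 1173/16, -505/8, 57/4, -167/8]
R4 ← R4 + (953/753)·R3: [0, 0, 0, -4864/753, -99/251, -2855/753]
R5 ← R5 + (391/251)·R3: [0, 0, 0, -6216/251, 1524/251, 3900/251]
R5 ← R5 − (2331/608)·R4: [0, 0, 0, 0, 4611/608, 18285/608]
5 nonzero rows, so the 5 vectors span a space of dimension 5.
Since 5 = 5, the vectors are linearly independent.

yes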